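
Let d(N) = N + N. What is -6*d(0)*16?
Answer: 0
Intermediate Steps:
d(N) = 2*N
-6*d(0)*16 = -12*0*16 = -6*0*16 = 0*16 = 0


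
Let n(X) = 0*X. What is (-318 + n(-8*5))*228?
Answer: -72504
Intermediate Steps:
n(X) = 0
(-318 + n(-8*5))*228 = (-318 + 0)*228 = -318*228 = -72504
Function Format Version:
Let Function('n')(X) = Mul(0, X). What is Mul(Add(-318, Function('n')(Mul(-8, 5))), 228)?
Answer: -72504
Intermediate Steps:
Function('n')(X) = 0
Mul(Add(-318, Function('n')(Mul(-8, 5))), 228) = Mul(Add(-318, 0), 228) = Mul(-318, 228) = -72504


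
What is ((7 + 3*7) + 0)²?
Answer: 784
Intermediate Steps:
((7 + 3*7) + 0)² = ((7 + 21) + 0)² = (28 + 0)² = 28² = 784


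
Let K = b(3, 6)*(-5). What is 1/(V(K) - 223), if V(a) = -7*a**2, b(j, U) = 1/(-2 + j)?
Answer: -1/398 ≈ -0.0025126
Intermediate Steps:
K = -5 (K = -5/(-2 + 3) = -5/1 = 1*(-5) = -5)
1/(V(K) - 223) = 1/(-7*(-5)**2 - 223) = 1/(-7*25 - 223) = 1/(-175 - 223) = 1/(-398) = -1/398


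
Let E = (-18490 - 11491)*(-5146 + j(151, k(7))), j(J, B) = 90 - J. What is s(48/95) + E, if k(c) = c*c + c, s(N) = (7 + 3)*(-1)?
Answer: 156111057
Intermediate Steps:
s(N) = -10 (s(N) = 10*(-1) = -10)
k(c) = c + c² (k(c) = c² + c = c + c²)
E = 156111067 (E = (-18490 - 11491)*(-5146 + (90 - 1*151)) = -29981*(-5146 + (90 - 151)) = -29981*(-5146 - 61) = -29981*(-5207) = 156111067)
s(48/95) + E = -10 + 156111067 = 156111057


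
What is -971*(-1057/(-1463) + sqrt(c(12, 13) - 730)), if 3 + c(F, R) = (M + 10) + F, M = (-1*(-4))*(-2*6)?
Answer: -146621/209 - 971*I*sqrt(759) ≈ -701.54 - 26751.0*I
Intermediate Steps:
M = -48 (M = 4*(-12) = -48)
c(F, R) = -41 + F (c(F, R) = -3 + ((-48 + 10) + F) = -3 + (-38 + F) = -41 + F)
-971*(-1057/(-1463) + sqrt(c(12, 13) - 730)) = -971*(-1057/(-1463) + sqrt((-41 + 12) - 730)) = -971*(-1057*(-1/1463) + sqrt(-29 - 730)) = -971*(151/209 + sqrt(-759)) = -971*(151/209 + I*sqrt(759)) = -146621/209 - 971*I*sqrt(759)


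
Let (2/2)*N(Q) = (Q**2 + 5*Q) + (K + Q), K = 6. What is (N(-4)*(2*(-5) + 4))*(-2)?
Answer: -24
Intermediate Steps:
N(Q) = 6 + Q**2 + 6*Q (N(Q) = (Q**2 + 5*Q) + (6 + Q) = 6 + Q**2 + 6*Q)
(N(-4)*(2*(-5) + 4))*(-2) = ((6 + (-4)**2 + 6*(-4))*(2*(-5) + 4))*(-2) = ((6 + 16 - 24)*(-10 + 4))*(-2) = -2*(-6)*(-2) = 12*(-2) = -24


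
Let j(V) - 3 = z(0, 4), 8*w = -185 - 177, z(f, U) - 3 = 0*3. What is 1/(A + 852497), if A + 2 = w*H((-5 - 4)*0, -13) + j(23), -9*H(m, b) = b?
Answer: 36/30687683 ≈ 1.1731e-6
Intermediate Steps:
H(m, b) = -b/9
z(f, U) = 3 (z(f, U) = 3 + 0*3 = 3 + 0 = 3)
w = -181/4 (w = (-185 - 177)/8 = (⅛)*(-362) = -181/4 ≈ -45.250)
j(V) = 6 (j(V) = 3 + 3 = 6)
A = -2209/36 (A = -2 + (-(-181)*(-13)/36 + 6) = -2 + (-181/4*13/9 + 6) = -2 + (-2353/36 + 6) = -2 - 2137/36 = -2209/36 ≈ -61.361)
1/(A + 852497) = 1/(-2209/36 + 852497) = 1/(30687683/36) = 36/30687683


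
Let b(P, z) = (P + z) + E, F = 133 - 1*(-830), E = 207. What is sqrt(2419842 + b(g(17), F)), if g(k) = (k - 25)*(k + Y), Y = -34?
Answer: 2*sqrt(605287) ≈ 1556.0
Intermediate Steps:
g(k) = (-34 + k)*(-25 + k) (g(k) = (k - 25)*(k - 34) = (-25 + k)*(-34 + k) = (-34 + k)*(-25 + k))
F = 963 (F = 133 + 830 = 963)
b(P, z) = 207 + P + z (b(P, z) = (P + z) + 207 = 207 + P + z)
sqrt(2419842 + b(g(17), F)) = sqrt(2419842 + (207 + (850 + 17**2 - 59*17) + 963)) = sqrt(2419842 + (207 + (850 + 289 - 1003) + 963)) = sqrt(2419842 + (207 + 136 + 963)) = sqrt(2419842 + 1306) = sqrt(2421148) = 2*sqrt(605287)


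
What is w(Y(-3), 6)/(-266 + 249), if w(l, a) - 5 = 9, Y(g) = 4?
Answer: -14/17 ≈ -0.82353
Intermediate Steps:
w(l, a) = 14 (w(l, a) = 5 + 9 = 14)
w(Y(-3), 6)/(-266 + 249) = 14/(-266 + 249) = 14/(-17) = -1/17*14 = -14/17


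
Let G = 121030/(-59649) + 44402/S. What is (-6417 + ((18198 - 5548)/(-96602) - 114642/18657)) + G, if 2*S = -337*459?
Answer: -177937962359547142/27690836957757 ≈ -6425.9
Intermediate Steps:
S = -154683/2 (S = (-337*459)/2 = (1/2)*(-154683) = -154683/2 ≈ -77342.)
G = -23757026/9126297 (G = 121030/(-59649) + 44402/(-154683/2) = 121030*(-1/59649) + 44402*(-2/154683) = -121030/59649 - 88804/154683 = -23757026/9126297 ≈ -2.6031)
(-6417 + ((18198 - 5548)/(-96602) - 114642/18657)) + G = (-6417 + ((18198 - 5548)/(-96602) - 114642/18657)) - 23757026/9126297 = (-6417 + (12650*(-1/96602) - 114642*1/18657)) - 23757026/9126297 = (-6417 + (-575/4391 - 4246/691)) - 23757026/9126297 = (-6417 - 19041511/3034181) - 23757026/9126297 = -19489380988/3034181 - 23757026/9126297 = -177937962359547142/27690836957757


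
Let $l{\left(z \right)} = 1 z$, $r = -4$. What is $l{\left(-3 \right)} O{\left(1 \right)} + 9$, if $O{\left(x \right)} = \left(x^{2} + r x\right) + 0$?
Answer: $18$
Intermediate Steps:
$O{\left(x \right)} = x^{2} - 4 x$ ($O{\left(x \right)} = \left(x^{2} - 4 x\right) + 0 = x^{2} - 4 x$)
$l{\left(z \right)} = z$
$l{\left(-3 \right)} O{\left(1 \right)} + 9 = - 3 \cdot 1 \left(-4 + 1\right) + 9 = - 3 \cdot 1 \left(-3\right) + 9 = \left(-3\right) \left(-3\right) + 9 = 9 + 9 = 18$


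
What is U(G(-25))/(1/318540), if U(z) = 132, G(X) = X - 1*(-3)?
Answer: 42047280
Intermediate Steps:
G(X) = 3 + X (G(X) = X + 3 = 3 + X)
U(G(-25))/(1/318540) = 132/(1/318540) = 132*318540 = 42047280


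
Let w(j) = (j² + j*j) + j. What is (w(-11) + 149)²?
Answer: 144400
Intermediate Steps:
w(j) = j + 2*j² (w(j) = (j² + j²) + j = 2*j² + j = j + 2*j²)
(w(-11) + 149)² = (-11*(1 + 2*(-11)) + 149)² = (-11*(1 - 22) + 149)² = (-11*(-21) + 149)² = (231 + 149)² = 380² = 144400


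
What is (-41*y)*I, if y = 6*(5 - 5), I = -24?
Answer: 0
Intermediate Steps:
y = 0 (y = 6*0 = 0)
(-41*y)*I = -41*0*(-24) = 0*(-24) = 0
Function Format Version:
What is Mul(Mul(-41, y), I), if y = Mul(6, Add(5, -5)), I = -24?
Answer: 0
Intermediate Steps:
y = 0 (y = Mul(6, 0) = 0)
Mul(Mul(-41, y), I) = Mul(Mul(-41, 0), -24) = Mul(0, -24) = 0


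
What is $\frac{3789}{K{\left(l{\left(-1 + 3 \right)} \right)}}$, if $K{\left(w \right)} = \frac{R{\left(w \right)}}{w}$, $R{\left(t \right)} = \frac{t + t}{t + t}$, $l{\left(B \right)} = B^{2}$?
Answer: $15156$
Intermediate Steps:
$R{\left(t \right)} = 1$ ($R{\left(t \right)} = \frac{2 t}{2 t} = 2 t \frac{1}{2 t} = 1$)
$K{\left(w \right)} = \frac{1}{w}$ ($K{\left(w \right)} = 1 \frac{1}{w} = \frac{1}{w}$)
$\frac{3789}{K{\left(l{\left(-1 + 3 \right)} \right)}} = \frac{3789}{\frac{1}{\left(-1 + 3\right)^{2}}} = \frac{3789}{\frac{1}{2^{2}}} = \frac{3789}{\frac{1}{4}} = 3789 \frac{1}{\frac{1}{4}} = 3789 \cdot 4 = 15156$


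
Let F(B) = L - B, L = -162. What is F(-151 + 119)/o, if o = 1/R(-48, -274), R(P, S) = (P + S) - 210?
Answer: 69160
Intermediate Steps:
R(P, S) = -210 + P + S
F(B) = -162 - B
o = -1/532 (o = 1/(-210 - 48 - 274) = 1/(-532) = -1/532 ≈ -0.0018797)
F(-151 + 119)/o = (-162 - (-151 + 119))/(-1/532) = (-162 - 1*(-32))*(-532) = (-162 + 32)*(-532) = -130*(-532) = 69160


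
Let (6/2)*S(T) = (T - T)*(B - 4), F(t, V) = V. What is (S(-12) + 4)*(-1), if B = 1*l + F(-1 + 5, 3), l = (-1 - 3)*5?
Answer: -4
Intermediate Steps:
l = -20 (l = -4*5 = -20)
B = -17 (B = 1*(-20) + 3 = -20 + 3 = -17)
S(T) = 0 (S(T) = ((T - T)*(-17 - 4))/3 = (0*(-21))/3 = (⅓)*0 = 0)
(S(-12) + 4)*(-1) = (0 + 4)*(-1) = 4*(-1) = -4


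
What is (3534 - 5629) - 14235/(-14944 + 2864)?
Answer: -5058673/2416 ≈ -2093.8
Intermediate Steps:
(3534 - 5629) - 14235/(-14944 + 2864) = -2095 - 14235/(-12080) = -2095 - 14235*(-1/12080) = -2095 + 2847/2416 = -5058673/2416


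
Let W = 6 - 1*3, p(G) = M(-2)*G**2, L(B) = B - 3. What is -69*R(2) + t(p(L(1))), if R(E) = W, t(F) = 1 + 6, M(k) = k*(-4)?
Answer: -200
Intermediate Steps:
M(k) = -4*k
L(B) = -3 + B
p(G) = 8*G**2 (p(G) = (-4*(-2))*G**2 = 8*G**2)
t(F) = 7
W = 3 (W = 6 - 3 = 3)
R(E) = 3
-69*R(2) + t(p(L(1))) = -69*3 + 7 = -207 + 7 = -200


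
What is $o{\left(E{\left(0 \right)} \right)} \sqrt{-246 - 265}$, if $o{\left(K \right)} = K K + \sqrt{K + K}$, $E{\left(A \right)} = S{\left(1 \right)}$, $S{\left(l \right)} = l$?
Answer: $i \left(\sqrt{511} + \sqrt{1022}\right) \approx 54.574 i$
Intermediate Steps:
$E{\left(A \right)} = 1$
$o{\left(K \right)} = K^{2} + \sqrt{2} \sqrt{K}$ ($o{\left(K \right)} = K^{2} + \sqrt{2 K} = K^{2} + \sqrt{2} \sqrt{K}$)
$o{\left(E{\left(0 \right)} \right)} \sqrt{-246 - 265} = \left(1^{2} + \sqrt{2} \sqrt{1}\right) \sqrt{-246 - 265} = \left(1 + \sqrt{2} \cdot 1\right) \sqrt{-511} = \left(1 + \sqrt{2}\right) i \sqrt{511} = i \sqrt{511} \left(1 + \sqrt{2}\right)$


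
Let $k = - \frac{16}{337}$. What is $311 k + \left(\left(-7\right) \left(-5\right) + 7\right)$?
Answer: $\frac{9178}{337} \approx 27.234$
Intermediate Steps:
$k = - \frac{16}{337}$ ($k = \left(-16\right) \frac{1}{337} = - \frac{16}{337} \approx -0.047478$)
$311 k + \left(\left(-7\right) \left(-5\right) + 7\right) = 311 \left(- \frac{16}{337}\right) + \left(\left(-7\right) \left(-5\right) + 7\right) = - \frac{4976}{337} + \left(35 + 7\right) = - \frac{4976}{337} + 42 = \frac{9178}{337}$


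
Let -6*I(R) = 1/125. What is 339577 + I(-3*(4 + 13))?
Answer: 254682749/750 ≈ 3.3958e+5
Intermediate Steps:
I(R) = -1/750 (I(R) = -⅙/125 = -⅙*1/125 = -1/750)
339577 + I(-3*(4 + 13)) = 339577 - 1/750 = 254682749/750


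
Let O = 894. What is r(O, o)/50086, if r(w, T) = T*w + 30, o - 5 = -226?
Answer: -98772/25043 ≈ -3.9441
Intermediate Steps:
o = -221 (o = 5 - 226 = -221)
r(w, T) = 30 + T*w
r(O, o)/50086 = (30 - 221*894)/50086 = (30 - 197574)*(1/50086) = -197544*1/50086 = -98772/25043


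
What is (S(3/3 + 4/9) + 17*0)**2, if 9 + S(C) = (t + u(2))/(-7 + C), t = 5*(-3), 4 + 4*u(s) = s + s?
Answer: 3969/100 ≈ 39.690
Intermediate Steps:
u(s) = -1 + s/2 (u(s) = -1 + (s + s)/4 = -1 + (2*s)/4 = -1 + s/2)
t = -15
S(C) = -9 - 15/(-7 + C) (S(C) = -9 + (-15 + (-1 + (1/2)*2))/(-7 + C) = -9 + (-15 + (-1 + 1))/(-7 + C) = -9 + (-15 + 0)/(-7 + C) = -9 - 15/(-7 + C))
(S(3/3 + 4/9) + 17*0)**2 = (3*(16 - 3*(3/3 + 4/9))/(-7 + (3/3 + 4/9)) + 17*0)**2 = (3*(16 - 3*(3*(1/3) + 4*(1/9)))/(-7 + (3*(1/3) + 4*(1/9))) + 0)**2 = (3*(16 - 3*(1 + 4/9))/(-7 + (1 + 4/9)) + 0)**2 = (3*(16 - 3*13/9)/(-7 + 13/9) + 0)**2 = (3*(16 - 13/3)/(-50/9) + 0)**2 = (3*(-9/50)*(35/3) + 0)**2 = (-63/10 + 0)**2 = (-63/10)**2 = 3969/100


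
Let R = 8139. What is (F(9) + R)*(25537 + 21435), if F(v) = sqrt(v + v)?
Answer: 382305108 + 140916*sqrt(2) ≈ 3.8250e+8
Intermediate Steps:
F(v) = sqrt(2)*sqrt(v) (F(v) = sqrt(2*v) = sqrt(2)*sqrt(v))
(F(9) + R)*(25537 + 21435) = (sqrt(2)*sqrt(9) + 8139)*(25537 + 21435) = (sqrt(2)*3 + 8139)*46972 = (3*sqrt(2) + 8139)*46972 = (8139 + 3*sqrt(2))*46972 = 382305108 + 140916*sqrt(2)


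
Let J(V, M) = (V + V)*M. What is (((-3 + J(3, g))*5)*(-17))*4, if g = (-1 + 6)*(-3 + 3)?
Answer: 1020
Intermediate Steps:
g = 0 (g = 5*0 = 0)
J(V, M) = 2*M*V (J(V, M) = (2*V)*M = 2*M*V)
(((-3 + J(3, g))*5)*(-17))*4 = (((-3 + 2*0*3)*5)*(-17))*4 = (((-3 + 0)*5)*(-17))*4 = (-3*5*(-17))*4 = -15*(-17)*4 = 255*4 = 1020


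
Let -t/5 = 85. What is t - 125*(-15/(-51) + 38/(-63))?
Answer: -413800/1071 ≈ -386.37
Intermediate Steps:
t = -425 (t = -5*85 = -425)
t - 125*(-15/(-51) + 38/(-63)) = -425 - 125*(-15/(-51) + 38/(-63)) = -425 - 125*(-15*(-1/51) + 38*(-1/63)) = -425 - 125*(5/17 - 38/63) = -425 - 125*(-331/1071) = -425 + 41375/1071 = -413800/1071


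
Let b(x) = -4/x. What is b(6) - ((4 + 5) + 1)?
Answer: -32/3 ≈ -10.667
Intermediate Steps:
b(6) - ((4 + 5) + 1) = -4/6 - ((4 + 5) + 1) = -4*⅙ - (9 + 1) = -⅔ - 1*10 = -⅔ - 10 = -32/3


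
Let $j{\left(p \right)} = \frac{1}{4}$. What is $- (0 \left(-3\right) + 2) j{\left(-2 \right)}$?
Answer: $- \frac{1}{2} \approx -0.5$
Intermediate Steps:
$j{\left(p \right)} = \frac{1}{4}$
$- (0 \left(-3\right) + 2) j{\left(-2 \right)} = - (0 \left(-3\right) + 2) \frac{1}{4} = - (0 + 2) \frac{1}{4} = \left(-1\right) 2 \cdot \frac{1}{4} = \left(-2\right) \frac{1}{4} = - \frac{1}{2}$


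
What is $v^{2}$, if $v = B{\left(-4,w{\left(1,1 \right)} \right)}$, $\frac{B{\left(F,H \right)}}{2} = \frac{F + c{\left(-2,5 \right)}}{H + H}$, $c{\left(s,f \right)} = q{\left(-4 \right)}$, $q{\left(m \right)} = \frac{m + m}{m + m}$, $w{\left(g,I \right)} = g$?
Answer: $9$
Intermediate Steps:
$q{\left(m \right)} = 1$ ($q{\left(m \right)} = \frac{2 m}{2 m} = 2 m \frac{1}{2 m} = 1$)
$c{\left(s,f \right)} = 1$
$B{\left(F,H \right)} = \frac{1 + F}{H}$ ($B{\left(F,H \right)} = 2 \frac{F + 1}{H + H} = 2 \frac{1 + F}{2 H} = \frac{1 + F}{H}$)
$v = -3$ ($v = \frac{1 - 4}{1} = 1 \left(-3\right) = -3$)
$v^{2} = \left(-3\right)^{2} = 9$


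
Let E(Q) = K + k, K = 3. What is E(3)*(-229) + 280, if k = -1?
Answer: -178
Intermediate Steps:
E(Q) = 2 (E(Q) = 3 - 1 = 2)
E(3)*(-229) + 280 = 2*(-229) + 280 = -458 + 280 = -178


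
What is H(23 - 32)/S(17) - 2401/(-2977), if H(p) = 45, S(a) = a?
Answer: 174782/50609 ≈ 3.4536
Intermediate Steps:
H(23 - 32)/S(17) - 2401/(-2977) = 45/17 - 2401/(-2977) = 45*(1/17) - 2401*(-1/2977) = 45/17 + 2401/2977 = 174782/50609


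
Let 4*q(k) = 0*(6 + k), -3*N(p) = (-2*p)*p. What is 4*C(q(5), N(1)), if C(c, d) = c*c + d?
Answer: 8/3 ≈ 2.6667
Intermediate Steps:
N(p) = 2*p²/3 (N(p) = -(-2*p)*p/3 = -(-2)*p²/3 = 2*p²/3)
q(k) = 0 (q(k) = (0*(6 + k))/4 = (¼)*0 = 0)
C(c, d) = d + c² (C(c, d) = c² + d = d + c²)
4*C(q(5), N(1)) = 4*((⅔)*1² + 0²) = 4*((⅔)*1 + 0) = 4*(⅔ + 0) = 4*(⅔) = 8/3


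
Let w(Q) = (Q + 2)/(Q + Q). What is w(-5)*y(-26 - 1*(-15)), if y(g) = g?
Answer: -33/10 ≈ -3.3000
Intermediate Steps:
w(Q) = (2 + Q)/(2*Q) (w(Q) = (2 + Q)/((2*Q)) = (2 + Q)*(1/(2*Q)) = (2 + Q)/(2*Q))
w(-5)*y(-26 - 1*(-15)) = ((½)*(2 - 5)/(-5))*(-26 - 1*(-15)) = ((½)*(-⅕)*(-3))*(-26 + 15) = (3/10)*(-11) = -33/10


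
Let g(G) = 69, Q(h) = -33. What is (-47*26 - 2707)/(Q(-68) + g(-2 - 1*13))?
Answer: -3929/36 ≈ -109.14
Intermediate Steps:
(-47*26 - 2707)/(Q(-68) + g(-2 - 1*13)) = (-47*26 - 2707)/(-33 + 69) = (-1222 - 2707)/36 = -3929*1/36 = -3929/36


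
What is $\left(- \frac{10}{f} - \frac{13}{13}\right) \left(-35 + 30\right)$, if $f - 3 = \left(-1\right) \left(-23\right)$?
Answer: $\frac{90}{13} \approx 6.9231$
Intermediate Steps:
$f = 26$ ($f = 3 - -23 = 3 + 23 = 26$)
$\left(- \frac{10}{f} - \frac{13}{13}\right) \left(-35 + 30\right) = \left(- \frac{10}{26} - \frac{13}{13}\right) \left(-35 + 30\right) = \left(\left(-10\right) \frac{1}{26} - 1\right) \left(-5\right) = \left(- \frac{5}{13} - 1\right) \left(-5\right) = \left(- \frac{18}{13}\right) \left(-5\right) = \frac{90}{13}$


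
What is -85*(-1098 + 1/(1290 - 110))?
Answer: 22025863/236 ≈ 93330.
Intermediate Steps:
-85*(-1098 + 1/(1290 - 110)) = -85*(-1098 + 1/1180) = -85*(-1295639/1180) = 22025863/236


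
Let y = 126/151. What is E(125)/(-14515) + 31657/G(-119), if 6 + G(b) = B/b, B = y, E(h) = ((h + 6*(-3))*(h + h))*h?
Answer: -246220120657/44764260 ≈ -5500.4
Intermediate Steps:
y = 126/151 (y = 126*(1/151) = 126/151 ≈ 0.83444)
E(h) = 2*h**2*(-18 + h) (E(h) = ((h - 18)*(2*h))*h = ((-18 + h)*(2*h))*h = (2*h*(-18 + h))*h = 2*h**2*(-18 + h))
B = 126/151 ≈ 0.83444
G(b) = -6 + 126/(151*b)
E(125)/(-14515) + 31657/G(-119) = (2*125**2*(-18 + 125))/(-14515) + 31657/(-6 + (126/151)/(-119)) = (2*15625*107)*(-1/14515) + 31657/(-6 + (126/151)*(-1/119)) = 3343750*(-1/14515) + 31657/(-6 - 18/2567) = -668750/2903 + 31657/(-15420/2567) = -668750/2903 + 31657*(-2567/15420) = -668750/2903 - 81263519/15420 = -246220120657/44764260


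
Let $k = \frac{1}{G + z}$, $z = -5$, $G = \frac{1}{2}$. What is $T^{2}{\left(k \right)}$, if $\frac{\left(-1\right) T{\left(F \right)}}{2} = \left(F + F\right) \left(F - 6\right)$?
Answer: $\frac{200704}{6561} \approx 30.59$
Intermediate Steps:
$G = \frac{1}{2} \approx 0.5$
$k = - \frac{2}{9}$ ($k = \frac{1}{\frac{1}{2} - 5} = \frac{1}{- \frac{9}{2}} = - \frac{2}{9} \approx -0.22222$)
$T{\left(F \right)} = - 4 F \left(-6 + F\right)$ ($T{\left(F \right)} = - 2 \left(F + F\right) \left(F - 6\right) = - 2 \cdot 2 F \left(-6 + F\right) = - 4 F \left(-6 + F\right)$)
$T^{2}{\left(k \right)} = \left(4 \left(- \frac{2}{9}\right) \left(6 - - \frac{2}{9}\right)\right)^{2} = \left(4 \left(- \frac{2}{9}\right) \left(6 + \frac{2}{9}\right)\right)^{2} = \left(4 \left(- \frac{2}{9}\right) \frac{56}{9}\right)^{2} = \left(- \frac{448}{81}\right)^{2} = \frac{200704}{6561}$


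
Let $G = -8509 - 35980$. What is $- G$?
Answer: $44489$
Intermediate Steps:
$G = -44489$
$- G = \left(-1\right) \left(-44489\right) = 44489$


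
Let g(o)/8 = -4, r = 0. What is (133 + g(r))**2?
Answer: 10201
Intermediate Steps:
g(o) = -32 (g(o) = 8*(-4) = -32)
(133 + g(r))**2 = (133 - 32)**2 = 101**2 = 10201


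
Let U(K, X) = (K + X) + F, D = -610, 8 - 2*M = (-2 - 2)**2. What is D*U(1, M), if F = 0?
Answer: 1830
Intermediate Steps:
M = -4 (M = 4 - (-2 - 2)**2/2 = 4 - 1/2*(-4)**2 = 4 - 1/2*16 = 4 - 8 = -4)
U(K, X) = K + X (U(K, X) = (K + X) + 0 = K + X)
D*U(1, M) = -610*(1 - 4) = -610*(-3) = 1830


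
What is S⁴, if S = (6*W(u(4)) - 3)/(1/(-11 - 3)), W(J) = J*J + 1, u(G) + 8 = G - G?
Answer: 861699821116176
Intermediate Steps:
u(G) = -8 (u(G) = -8 + (G - G) = -8 + 0 = -8)
W(J) = 1 + J² (W(J) = J² + 1 = 1 + J²)
S = -5418 (S = (6*(1 + (-8)²) - 3)/(1/(-11 - 3)) = (6*(1 + 64) - 3)/(1/(-14)) = (6*65 - 3)/(-1/14) = (390 - 3)*(-14) = 387*(-14) = -5418)
S⁴ = (-5418)⁴ = 861699821116176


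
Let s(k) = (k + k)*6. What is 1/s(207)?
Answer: 1/2484 ≈ 0.00040258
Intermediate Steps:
s(k) = 12*k (s(k) = (2*k)*6 = 12*k)
1/s(207) = 1/(12*207) = 1/2484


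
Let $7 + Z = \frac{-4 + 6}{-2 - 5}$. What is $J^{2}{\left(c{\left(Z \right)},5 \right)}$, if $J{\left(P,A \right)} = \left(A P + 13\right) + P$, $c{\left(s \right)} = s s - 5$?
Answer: $\frac{218241529}{2401} \approx 90896.0$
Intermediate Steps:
$Z = - \frac{51}{7}$ ($Z = -7 + \frac{-4 + 6}{-2 - 5} = -7 + \frac{2}{-7} = -7 + 2 \left(- \frac{1}{7}\right) = -7 - \frac{2}{7} = - \frac{51}{7} \approx -7.2857$)
$c{\left(s \right)} = -5 + s^{2}$ ($c{\left(s \right)} = s^{2} - 5 = -5 + s^{2}$)
$J{\left(P,A \right)} = 13 + P + A P$ ($J{\left(P,A \right)} = \left(13 + A P\right) + P = 13 + P + A P$)
$J^{2}{\left(c{\left(Z \right)},5 \right)} = \left(13 - \left(5 - \left(- \frac{51}{7}\right)^{2}\right) + 5 \left(-5 + \left(- \frac{51}{7}\right)^{2}\right)\right)^{2} = \left(13 + \left(-5 + \frac{2601}{49}\right) + 5 \left(-5 + \frac{2601}{49}\right)\right)^{2} = \left(13 + \frac{2356}{49} + 5 \cdot \frac{2356}{49}\right)^{2} = \left(13 + \frac{2356}{49} + \frac{11780}{49}\right)^{2} = \left(\frac{14773}{49}\right)^{2} = \frac{218241529}{2401}$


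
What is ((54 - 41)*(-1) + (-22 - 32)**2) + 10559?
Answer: 13462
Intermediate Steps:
((54 - 41)*(-1) + (-22 - 32)**2) + 10559 = (13*(-1) + (-54)**2) + 10559 = (-13 + 2916) + 10559 = 2903 + 10559 = 13462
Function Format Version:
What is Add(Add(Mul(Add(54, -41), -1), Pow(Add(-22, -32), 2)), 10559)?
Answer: 13462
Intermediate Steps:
Add(Add(Mul(Add(54, -41), -1), Pow(Add(-22, -32), 2)), 10559) = Add(Add(Mul(13, -1), Pow(-54, 2)), 10559) = Add(Add(-13, 2916), 10559) = Add(2903, 10559) = 13462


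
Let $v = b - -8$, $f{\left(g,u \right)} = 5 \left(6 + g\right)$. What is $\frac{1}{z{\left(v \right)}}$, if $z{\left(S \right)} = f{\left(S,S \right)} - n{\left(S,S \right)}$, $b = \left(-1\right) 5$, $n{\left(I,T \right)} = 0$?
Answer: $\frac{1}{45} \approx 0.022222$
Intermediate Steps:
$b = -5$
$f{\left(g,u \right)} = 30 + 5 g$
$v = 3$ ($v = -5 - -8 = -5 + 8 = 3$)
$z{\left(S \right)} = 30 + 5 S$ ($z{\left(S \right)} = \left(30 + 5 S\right) - 0 = \left(30 + 5 S\right) + 0 = 30 + 5 S$)
$\frac{1}{z{\left(v \right)}} = \frac{1}{30 + 5 \cdot 3} = \frac{1}{30 + 15} = \frac{1}{45}$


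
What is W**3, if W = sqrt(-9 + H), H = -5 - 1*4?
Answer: -54*I*sqrt(2) ≈ -76.368*I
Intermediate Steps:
H = -9 (H = -5 - 4 = -9)
W = 3*I*sqrt(2) (W = sqrt(-9 - 9) = sqrt(-18) = 3*I*sqrt(2) ≈ 4.2426*I)
W**3 = (3*I*sqrt(2))**3 = -54*I*sqrt(2)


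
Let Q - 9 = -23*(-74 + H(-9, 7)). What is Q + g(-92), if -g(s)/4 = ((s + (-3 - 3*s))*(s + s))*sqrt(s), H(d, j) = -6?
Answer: 1849 + 266432*I*sqrt(23) ≈ 1849.0 + 1.2778e+6*I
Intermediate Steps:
g(s) = -8*s**(3/2)*(-3 - 2*s) (g(s) = -4*(s + (-3 - 3*s))*(s + s)*sqrt(s) = -4*(-3 - 2*s)*(2*s)*sqrt(s) = -4*2*s*(-3 - 2*s)*sqrt(s) = -8*s**(3/2)*(-3 - 2*s))
Q = 1849 (Q = 9 - 23*(-74 - 6) = 9 - 23*(-80) = 9 + 1840 = 1849)
Q + g(-92) = 1849 + (-92)**(3/2)*(24 + 16*(-92)) = 1849 + (-184*I*sqrt(23))*(24 - 1472) = 1849 - 184*I*sqrt(23)*(-1448) = 1849 + 266432*I*sqrt(23)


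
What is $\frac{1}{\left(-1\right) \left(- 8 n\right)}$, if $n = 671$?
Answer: $\frac{1}{5368} \approx 0.00018629$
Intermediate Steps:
$\frac{1}{\left(-1\right) \left(- 8 n\right)} = \frac{1}{\left(-1\right) \left(\left(-8\right) 671\right)} = \frac{1}{\left(-1\right) \left(-5368\right)} = \frac{1}{5368}$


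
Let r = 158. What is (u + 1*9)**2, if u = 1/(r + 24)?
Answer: 2686321/33124 ≈ 81.099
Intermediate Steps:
u = 1/182 (u = 1/(158 + 24) = 1/182 ≈ 0.0054945)
(u + 1*9)**2 = (1/182 + 1*9)**2 = (1/182 + 9)**2 = (1639/182)**2 = 2686321/33124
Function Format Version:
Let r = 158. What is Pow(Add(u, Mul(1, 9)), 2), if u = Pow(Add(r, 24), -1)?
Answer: Rational(2686321, 33124) ≈ 81.099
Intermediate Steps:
u = Rational(1, 182) (u = Pow(Add(158, 24), -1) = Pow(182, -1) = Rational(1, 182) ≈ 0.0054945)
Pow(Add(u, Mul(1, 9)), 2) = Pow(Add(Rational(1, 182), Mul(1, 9)), 2) = Pow(Add(Rational(1, 182), 9), 2) = Pow(Rational(1639, 182), 2) = Rational(2686321, 33124)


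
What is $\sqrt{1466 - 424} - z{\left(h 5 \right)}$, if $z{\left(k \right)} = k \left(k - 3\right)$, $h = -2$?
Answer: $-130 + \sqrt{1042} \approx -97.72$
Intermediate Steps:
$z{\left(k \right)} = k \left(-3 + k\right)$
$\sqrt{1466 - 424} - z{\left(h 5 \right)} = \sqrt{1466 - 424} - \left(-2\right) 5 \left(-3 - 10\right) = \sqrt{1466 - 424} - - 10 \left(-3 - 10\right) = \sqrt{1042} - \left(-10\right) \left(-13\right) = \sqrt{1042} - 130 = -130 + \sqrt{1042}$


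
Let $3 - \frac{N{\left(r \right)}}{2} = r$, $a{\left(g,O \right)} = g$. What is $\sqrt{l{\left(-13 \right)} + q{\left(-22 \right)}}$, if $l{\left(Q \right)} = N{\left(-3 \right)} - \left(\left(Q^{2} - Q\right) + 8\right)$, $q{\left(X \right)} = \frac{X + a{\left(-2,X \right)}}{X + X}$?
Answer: $\frac{4 i \sqrt{1342}}{11} \approx 13.321 i$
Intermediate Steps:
$q{\left(X \right)} = \frac{-2 + X}{2 X}$ ($q{\left(X \right)} = \frac{X - 2}{X + X} = \frac{-2 + X}{2 X}$)
$N{\left(r \right)} = 6 - 2 r$
$l{\left(Q \right)} = 4 + Q - Q^{2}$ ($l{\left(Q \right)} = \left(6 - -6\right) - \left(\left(Q^{2} - Q\right) + 8\right) = \left(6 + 6\right) - \left(8 + Q^{2} - Q\right) = 12 - \left(8 + Q^{2} - Q\right) = 4 + Q - Q^{2}$)
$\sqrt{l{\left(-13 \right)} + q{\left(-22 \right)}} = \sqrt{\left(4 - 13 - \left(-13\right)^{2}\right) + \frac{-2 - 22}{2 \left(-22\right)}} = \sqrt{\left(4 - 13 - 169\right) + \frac{1}{2} \left(- \frac{1}{22}\right) \left(-24\right)} = \sqrt{\left(4 - 13 - 169\right) + \frac{6}{11}} = \sqrt{-178 + \frac{6}{11}} = \sqrt{- \frac{1952}{11}} = \frac{4 i \sqrt{1342}}{11}$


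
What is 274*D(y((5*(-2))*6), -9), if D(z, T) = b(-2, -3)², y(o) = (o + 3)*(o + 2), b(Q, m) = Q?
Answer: 1096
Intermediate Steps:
y(o) = (2 + o)*(3 + o) (y(o) = (3 + o)*(2 + o) = (2 + o)*(3 + o))
D(z, T) = 4 (D(z, T) = (-2)² = 4)
274*D(y((5*(-2))*6), -9) = 274*4 = 1096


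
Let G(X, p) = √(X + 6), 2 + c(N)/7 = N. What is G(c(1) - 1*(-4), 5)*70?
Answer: 70*√3 ≈ 121.24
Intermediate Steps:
c(N) = -14 + 7*N
G(X, p) = √(6 + X)
G(c(1) - 1*(-4), 5)*70 = √(6 + ((-14 + 7*1) - 1*(-4)))*70 = √(6 + ((-14 + 7) + 4))*70 = √(6 + (-7 + 4))*70 = √(6 - 3)*70 = √3*70 = 70*√3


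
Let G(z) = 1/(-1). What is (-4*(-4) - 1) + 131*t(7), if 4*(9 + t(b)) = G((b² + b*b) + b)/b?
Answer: -32723/28 ≈ -1168.7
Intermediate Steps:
G(z) = -1
t(b) = -9 - 1/(4*b) (t(b) = -9 + (-1/b)/4 = -9 - 1/(4*b))
(-4*(-4) - 1) + 131*t(7) = (-4*(-4) - 1) + 131*(-9 - ¼/7) = (16 - 1) + 131*(-9 - ¼*⅐) = 15 + 131*(-9 - 1/28) = 15 + 131*(-253/28) = 15 - 33143/28 = -32723/28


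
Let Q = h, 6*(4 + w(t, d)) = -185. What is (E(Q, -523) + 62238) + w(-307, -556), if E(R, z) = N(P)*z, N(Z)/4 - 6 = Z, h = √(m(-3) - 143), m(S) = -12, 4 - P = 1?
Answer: 260251/6 ≈ 43375.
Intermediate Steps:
P = 3 (P = 4 - 1*1 = 4 - 1 = 3)
h = I*√155 (h = √(-12 - 143) = √(-155) = I*√155 ≈ 12.45*I)
w(t, d) = -209/6 (w(t, d) = -4 + (⅙)*(-185) = -4 - 185/6 = -209/6)
N(Z) = 24 + 4*Z
Q = I*√155 ≈ 12.45*I
E(R, z) = 36*z (E(R, z) = (24 + 4*3)*z = (24 + 12)*z = 36*z)
(E(Q, -523) + 62238) + w(-307, -556) = (36*(-523) + 62238) - 209/6 = (-18828 + 62238) - 209/6 = 43410 - 209/6 = 260251/6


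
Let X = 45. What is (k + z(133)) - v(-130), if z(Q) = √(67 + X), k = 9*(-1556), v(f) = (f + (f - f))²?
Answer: -30904 + 4*√7 ≈ -30893.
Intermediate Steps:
v(f) = f² (v(f) = (f + 0)² = f²)
k = -14004
z(Q) = 4*√7 (z(Q) = √(67 + 45) = √112 = 4*√7)
(k + z(133)) - v(-130) = (-14004 + 4*√7) - 1*(-130)² = (-14004 + 4*√7) - 1*16900 = (-14004 + 4*√7) - 16900 = -30904 + 4*√7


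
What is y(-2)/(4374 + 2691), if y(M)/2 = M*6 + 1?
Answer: -22/7065 ≈ -0.0031139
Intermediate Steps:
y(M) = 2 + 12*M (y(M) = 2*(M*6 + 1) = 2*(6*M + 1) = 2*(1 + 6*M) = 2 + 12*M)
y(-2)/(4374 + 2691) = (2 + 12*(-2))/(4374 + 2691) = (2 - 24)/7065 = -22*1/7065 = -22/7065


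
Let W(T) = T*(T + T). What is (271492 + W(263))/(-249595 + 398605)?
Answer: 13661/4967 ≈ 2.7504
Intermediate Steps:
W(T) = 2*T**2 (W(T) = T*(2*T) = 2*T**2)
(271492 + W(263))/(-249595 + 398605) = (271492 + 2*263**2)/(-249595 + 398605) = (271492 + 2*69169)/149010 = (271492 + 138338)*(1/149010) = 409830*(1/149010) = 13661/4967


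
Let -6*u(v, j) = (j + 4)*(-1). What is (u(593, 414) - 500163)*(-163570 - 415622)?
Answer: 289650057920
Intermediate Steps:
u(v, j) = ⅔ + j/6 (u(v, j) = -(j + 4)*(-1)/6 = -(4 + j)*(-1)/6 = -(-4 - j)/6 = ⅔ + j/6)
(u(593, 414) - 500163)*(-163570 - 415622) = ((⅔ + (⅙)*414) - 500163)*(-163570 - 415622) = ((⅔ + 69) - 500163)*(-579192) = (209/3 - 500163)*(-579192) = -1500280/3*(-579192) = 289650057920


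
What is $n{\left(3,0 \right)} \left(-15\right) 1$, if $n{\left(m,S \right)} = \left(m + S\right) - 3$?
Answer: $0$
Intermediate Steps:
$n{\left(m,S \right)} = -3 + S + m$ ($n{\left(m,S \right)} = \left(S + m\right) - 3 = -3 + S + m$)
$n{\left(3,0 \right)} \left(-15\right) 1 = \left(-3 + 0 + 3\right) \left(-15\right) 1 = 0 \left(-15\right) 1 = 0 \cdot 1 = 0$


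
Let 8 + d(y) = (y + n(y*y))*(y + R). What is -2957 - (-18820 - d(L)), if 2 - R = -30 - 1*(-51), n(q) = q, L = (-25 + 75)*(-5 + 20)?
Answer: 411751605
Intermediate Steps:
L = 750 (L = 50*15 = 750)
R = -19 (R = 2 - (-30 - 1*(-51)) = 2 - (-30 + 51) = 2 - 1*21 = 2 - 21 = -19)
d(y) = -8 + (-19 + y)*(y + y²) (d(y) = -8 + (y + y*y)*(y - 19) = -8 + (y + y²)*(-19 + y) = -8 + (-19 + y)*(y + y²))
-2957 - (-18820 - d(L)) = -2957 - (-18820 - (-8 + 750³ - 19*750 - 18*750²)) = -2957 - (-18820 - (-8 + 421875000 - 14250 - 18*562500)) = -2957 - (-18820 - (-8 + 421875000 - 14250 - 10125000)) = -2957 - (-18820 - 1*411735742) = -2957 - (-18820 - 411735742) = -2957 - 1*(-411754562) = -2957 + 411754562 = 411751605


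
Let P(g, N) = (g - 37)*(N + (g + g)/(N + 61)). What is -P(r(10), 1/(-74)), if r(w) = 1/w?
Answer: -6305841/16698100 ≈ -0.37764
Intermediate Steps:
P(g, N) = (-37 + g)*(N + 2*g/(61 + N)) (P(g, N) = (-37 + g)*(N + (2*g)/(61 + N)) = (-37 + g)*(N + 2*g/(61 + N)))
-P(r(10), 1/(-74)) = -(-2257/(-74) - 74/10 - 37*(1/(-74))² + 2*(1/10)² + (1/(-74))²/10 + 61/(-74*10))/(61 + 1/(-74)) = -(-2257*(-1/74) - 74*⅒ - 37*(-1/74)² + 2*(⅒)² + (-1/74)²/10 + 61*(-1/74)*(⅒))/(61 - 1/74) = -(61/2 - 37/5 - 37*1/5476 + 2*(1/100) + (⅒)*(1/5476) - 61/740)/4513/74 = -74*(61/2 - 37/5 - 1/148 + 1/50 + 1/54760 - 61/740)/4513 = -74*6305841/(4513*273800) = -1*6305841/16698100 = -6305841/16698100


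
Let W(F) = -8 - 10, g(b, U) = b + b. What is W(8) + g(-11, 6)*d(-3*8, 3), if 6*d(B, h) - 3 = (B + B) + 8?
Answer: 353/3 ≈ 117.67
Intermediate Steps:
d(B, h) = 11/6 + B/3 (d(B, h) = 1/2 + ((B + B) + 8)/6 = 1/2 + (2*B + 8)/6 = 1/2 + (8 + 2*B)/6 = 1/2 + (4/3 + B/3) = 11/6 + B/3)
g(b, U) = 2*b
W(F) = -18
W(8) + g(-11, 6)*d(-3*8, 3) = -18 + (2*(-11))*(11/6 + (-3*8)/3) = -18 - 22*(11/6 + (1/3)*(-24)) = -18 - 22*(11/6 - 8) = -18 - 22*(-37/6) = -18 + 407/3 = 353/3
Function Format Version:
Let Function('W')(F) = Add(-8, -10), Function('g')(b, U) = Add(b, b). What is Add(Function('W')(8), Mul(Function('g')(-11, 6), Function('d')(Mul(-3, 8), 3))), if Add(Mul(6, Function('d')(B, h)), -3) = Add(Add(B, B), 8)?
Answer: Rational(353, 3) ≈ 117.67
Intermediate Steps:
Function('d')(B, h) = Add(Rational(11, 6), Mul(Rational(1, 3), B)) (Function('d')(B, h) = Add(Rational(1, 2), Mul(Rational(1, 6), Add(Add(B, B), 8))) = Add(Rational(1, 2), Mul(Rational(1, 6), Add(Mul(2, B), 8))) = Add(Rational(1, 2), Mul(Rational(1, 6), Add(8, Mul(2, B)))) = Add(Rational(1, 2), Add(Rational(4, 3), Mul(Rational(1, 3), B))) = Add(Rational(11, 6), Mul(Rational(1, 3), B)))
Function('g')(b, U) = Mul(2, b)
Function('W')(F) = -18
Add(Function('W')(8), Mul(Function('g')(-11, 6), Function('d')(Mul(-3, 8), 3))) = Add(-18, Mul(Mul(2, -11), Add(Rational(11, 6), Mul(Rational(1, 3), Mul(-3, 8))))) = Add(-18, Mul(-22, Add(Rational(11, 6), Mul(Rational(1, 3), -24)))) = Add(-18, Mul(-22, Add(Rational(11, 6), -8))) = Add(-18, Mul(-22, Rational(-37, 6))) = Add(-18, Rational(407, 3)) = Rational(353, 3)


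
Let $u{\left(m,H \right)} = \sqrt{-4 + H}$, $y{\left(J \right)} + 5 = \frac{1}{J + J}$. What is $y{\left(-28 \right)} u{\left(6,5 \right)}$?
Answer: $- \frac{281}{56} \approx -5.0179$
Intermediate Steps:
$y{\left(J \right)} = -5 + \frac{1}{2 J}$ ($y{\left(J \right)} = -5 + \frac{1}{J + J} = -5 + \frac{1}{2 J}$)
$y{\left(-28 \right)} u{\left(6,5 \right)} = \left(-5 + \frac{1}{2 \left(-28\right)}\right) \sqrt{-4 + 5} = \left(-5 + \frac{1}{2} \left(- \frac{1}{28}\right)\right) \sqrt{1} = \left(-5 - \frac{1}{56}\right) 1 = \left(- \frac{281}{56}\right) 1 = - \frac{281}{56}$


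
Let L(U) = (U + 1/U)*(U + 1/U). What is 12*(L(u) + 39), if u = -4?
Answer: 2739/4 ≈ 684.75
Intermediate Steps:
L(U) = (U + 1/U)**2
12*(L(u) + 39) = 12*((1 + (-4)**2)**2/(-4)**2 + 39) = 12*((1 + 16)**2/16 + 39) = 12*((1/16)*17**2 + 39) = 12*((1/16)*289 + 39) = 12*(289/16 + 39) = 12*(913/16) = 2739/4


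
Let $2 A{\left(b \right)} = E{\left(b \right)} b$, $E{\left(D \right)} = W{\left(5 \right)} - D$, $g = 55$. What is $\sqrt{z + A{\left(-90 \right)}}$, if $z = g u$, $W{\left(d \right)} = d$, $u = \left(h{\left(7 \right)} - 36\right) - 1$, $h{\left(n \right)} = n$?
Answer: $5 i \sqrt{237} \approx 76.974 i$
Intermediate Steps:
$u = -30$ ($u = \left(7 - 36\right) - 1 = -29 - 1 = -30$)
$E{\left(D \right)} = 5 - D$
$A{\left(b \right)} = \frac{b \left(5 - b\right)}{2}$ ($A{\left(b \right)} = \frac{\left(5 - b\right) b}{2} = \frac{b \left(5 - b\right)}{2}$)
$z = -1650$ ($z = 55 \left(-30\right) = -1650$)
$\sqrt{z + A{\left(-90 \right)}} = \sqrt{-1650 + \frac{1}{2} \left(-90\right) \left(5 - -90\right)} = \sqrt{-1650 + \frac{1}{2} \left(-90\right) \left(5 + 90\right)} = \sqrt{-1650 + \frac{1}{2} \left(-90\right) 95} = \sqrt{-1650 - 4275} = \sqrt{-5925} = 5 i \sqrt{237}$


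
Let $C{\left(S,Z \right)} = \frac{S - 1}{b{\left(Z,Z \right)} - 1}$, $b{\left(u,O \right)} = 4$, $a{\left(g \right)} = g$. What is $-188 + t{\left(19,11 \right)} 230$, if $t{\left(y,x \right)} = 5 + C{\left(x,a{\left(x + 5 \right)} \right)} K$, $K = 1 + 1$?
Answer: $\frac{7486}{3} \approx 2495.3$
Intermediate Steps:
$C{\left(S,Z \right)} = - \frac{1}{3} + \frac{S}{3}$ ($C{\left(S,Z \right)} = \frac{S - 1}{4 - 1} = \frac{-1 + S}{3} = \left(-1 + S\right) \frac{1}{3} = - \frac{1}{3} + \frac{S}{3}$)
$K = 2$
$t{\left(y,x \right)} = \frac{13}{3} + \frac{2 x}{3}$ ($t{\left(y,x \right)} = 5 + \left(- \frac{1}{3} + \frac{x}{3}\right) 2 = 5 + \left(- \frac{2}{3} + \frac{2 x}{3}\right) = \frac{13}{3} + \frac{2 x}{3}$)
$-188 + t{\left(19,11 \right)} 230 = -188 + \left(\frac{13}{3} + \frac{2}{3} \cdot 11\right) 230 = -188 + \left(\frac{13}{3} + \frac{22}{3}\right) 230 = -188 + \frac{35}{3} \cdot 230 = -188 + \frac{8050}{3} = \frac{7486}{3}$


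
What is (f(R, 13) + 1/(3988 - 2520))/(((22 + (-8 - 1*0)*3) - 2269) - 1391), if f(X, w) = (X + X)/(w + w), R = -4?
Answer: 5859/69885608 ≈ 8.3837e-5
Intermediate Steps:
f(X, w) = X/w (f(X, w) = (2*X)/((2*w)) = (2*X)*(1/(2*w)) = X/w)
(f(R, 13) + 1/(3988 - 2520))/(((22 + (-8 - 1*0)*3) - 2269) - 1391) = (-4/13 + 1/(3988 - 2520))/(((22 + (-8 - 1*0)*3) - 2269) - 1391) = (-4*1/13 + 1/1468)/(((22 + (-8 + 0)*3) - 2269) - 1391) = (-4/13 + 1/1468)/(((22 - 8*3) - 2269) - 1391) = -5859/(19084*(((22 - 24) - 2269) - 1391)) = -5859/(19084*((-2 - 2269) - 1391)) = -5859/(19084*(-2271 - 1391)) = -5859/19084/(-3662) = -5859/19084*(-1/3662) = 5859/69885608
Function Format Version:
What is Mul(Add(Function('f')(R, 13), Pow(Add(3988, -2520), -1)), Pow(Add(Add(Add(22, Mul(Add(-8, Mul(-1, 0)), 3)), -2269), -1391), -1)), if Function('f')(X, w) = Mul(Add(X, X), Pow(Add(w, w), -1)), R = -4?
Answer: Rational(5859, 69885608) ≈ 8.3837e-5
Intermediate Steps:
Function('f')(X, w) = Mul(X, Pow(w, -1)) (Function('f')(X, w) = Mul(Mul(2, X), Pow(Mul(2, w), -1)) = Mul(Mul(2, X), Mul(Rational(1, 2), Pow(w, -1))) = Mul(X, Pow(w, -1)))
Mul(Add(Function('f')(R, 13), Pow(Add(3988, -2520), -1)), Pow(Add(Add(Add(22, Mul(Add(-8, Mul(-1, 0)), 3)), -2269), -1391), -1)) = Mul(Add(Mul(-4, Pow(13, -1)), Pow(Add(3988, -2520), -1)), Pow(Add(Add(Add(22, Mul(Add(-8, Mul(-1, 0)), 3)), -2269), -1391), -1)) = Mul(Add(Mul(-4, Rational(1, 13)), Pow(1468, -1)), Pow(Add(Add(Add(22, Mul(Add(-8, 0), 3)), -2269), -1391), -1)) = Mul(Add(Rational(-4, 13), Rational(1, 1468)), Pow(Add(Add(Add(22, Mul(-8, 3)), -2269), -1391), -1)) = Mul(Rational(-5859, 19084), Pow(Add(Add(Add(22, -24), -2269), -1391), -1)) = Mul(Rational(-5859, 19084), Pow(Add(Add(-2, -2269), -1391), -1)) = Mul(Rational(-5859, 19084), Pow(Add(-2271, -1391), -1)) = Mul(Rational(-5859, 19084), Pow(-3662, -1)) = Mul(Rational(-5859, 19084), Rational(-1, 3662)) = Rational(5859, 69885608)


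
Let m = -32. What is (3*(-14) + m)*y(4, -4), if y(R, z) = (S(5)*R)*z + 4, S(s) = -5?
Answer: -6216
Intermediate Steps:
y(R, z) = 4 - 5*R*z (y(R, z) = (-5*R)*z + 4 = -5*R*z + 4 = 4 - 5*R*z)
(3*(-14) + m)*y(4, -4) = (3*(-14) - 32)*(4 - 5*4*(-4)) = (-42 - 32)*(4 + 80) = -74*84 = -6216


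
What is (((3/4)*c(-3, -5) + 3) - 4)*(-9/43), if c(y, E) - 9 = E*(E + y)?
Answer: -1287/172 ≈ -7.4826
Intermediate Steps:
c(y, E) = 9 + E*(E + y)
(((3/4)*c(-3, -5) + 3) - 4)*(-9/43) = (((3/4)*(9 + (-5)² - 5*(-3)) + 3) - 4)*(-9/43) = (((3*(¼))*(9 + 25 + 15) + 3) - 4)*(-9*1/43) = (((¾)*49 + 3) - 4)*(-9/43) = ((147/4 + 3) - 4)*(-9/43) = (159/4 - 4)*(-9/43) = (143/4)*(-9/43) = -1287/172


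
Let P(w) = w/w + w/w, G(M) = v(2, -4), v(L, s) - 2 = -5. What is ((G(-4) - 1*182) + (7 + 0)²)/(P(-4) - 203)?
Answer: 136/201 ≈ 0.67662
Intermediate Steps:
v(L, s) = -3 (v(L, s) = 2 - 5 = -3)
G(M) = -3
P(w) = 2 (P(w) = 1 + 1 = 2)
((G(-4) - 1*182) + (7 + 0)²)/(P(-4) - 203) = ((-3 - 1*182) + (7 + 0)²)/(2 - 203) = ((-3 - 182) + 7²)/(-201) = (-185 + 49)*(-1/201) = -136*(-1/201) = 136/201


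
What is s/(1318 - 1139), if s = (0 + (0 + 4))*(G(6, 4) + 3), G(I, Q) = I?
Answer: 36/179 ≈ 0.20112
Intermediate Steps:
s = 36 (s = (0 + (0 + 4))*(6 + 3) = (0 + 4)*9 = 4*9 = 36)
s/(1318 - 1139) = 36/(1318 - 1139) = 36/179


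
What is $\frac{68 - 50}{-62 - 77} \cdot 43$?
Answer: $- \frac{774}{139} \approx -5.5683$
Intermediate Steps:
$\frac{68 - 50}{-62 - 77} \cdot 43 = \frac{18}{-139} \cdot 43 = 18 \left(- \frac{1}{139}\right) 43 = \left(- \frac{18}{139}\right) 43 = - \frac{774}{139}$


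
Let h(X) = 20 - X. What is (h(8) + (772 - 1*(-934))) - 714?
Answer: 1004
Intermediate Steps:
(h(8) + (772 - 1*(-934))) - 714 = ((20 - 1*8) + (772 - 1*(-934))) - 714 = ((20 - 8) + (772 + 934)) - 714 = (12 + 1706) - 714 = 1718 - 714 = 1004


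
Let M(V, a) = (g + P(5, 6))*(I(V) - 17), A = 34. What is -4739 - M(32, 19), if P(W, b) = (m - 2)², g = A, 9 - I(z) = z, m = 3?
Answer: -3339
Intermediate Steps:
I(z) = 9 - z
g = 34
P(W, b) = 1 (P(W, b) = (3 - 2)² = 1² = 1)
M(V, a) = -280 - 35*V (M(V, a) = (34 + 1)*((9 - V) - 17) = 35*(-8 - V) = -280 - 35*V)
-4739 - M(32, 19) = -4739 - (-280 - 35*32) = -4739 - (-280 - 1120) = -4739 - 1*(-1400) = -4739 + 1400 = -3339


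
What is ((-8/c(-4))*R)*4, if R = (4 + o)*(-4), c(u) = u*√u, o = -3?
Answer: 16*I ≈ 16.0*I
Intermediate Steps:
c(u) = u^(3/2)
R = -4 (R = (4 - 3)*(-4) = 1*(-4) = -4)
((-8/c(-4))*R)*4 = (-8*I/8*(-4))*4 = (-I*(-4))*4 = (4*I)*4 = 16*I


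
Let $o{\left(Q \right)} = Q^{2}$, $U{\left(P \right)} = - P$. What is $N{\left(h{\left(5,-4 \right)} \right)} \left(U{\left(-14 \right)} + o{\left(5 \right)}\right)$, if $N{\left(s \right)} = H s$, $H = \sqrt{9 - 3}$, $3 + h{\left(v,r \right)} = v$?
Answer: $78 \sqrt{6} \approx 191.06$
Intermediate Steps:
$h{\left(v,r \right)} = -3 + v$
$H = \sqrt{6} \approx 2.4495$
$N{\left(s \right)} = s \sqrt{6}$ ($N{\left(s \right)} = \sqrt{6} s = s \sqrt{6}$)
$N{\left(h{\left(5,-4 \right)} \right)} \left(U{\left(-14 \right)} + o{\left(5 \right)}\right) = \left(-3 + 5\right) \sqrt{6} \left(\left(-1\right) \left(-14\right) + 5^{2}\right) = 2 \sqrt{6} \left(14 + 25\right) = 2 \sqrt{6} \cdot 39 = 78 \sqrt{6}$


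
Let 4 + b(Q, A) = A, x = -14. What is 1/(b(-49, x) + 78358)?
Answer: 1/78340 ≈ 1.2765e-5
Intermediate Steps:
b(Q, A) = -4 + A
1/(b(-49, x) + 78358) = 1/((-4 - 14) + 78358) = 1/(-18 + 78358) = 1/78340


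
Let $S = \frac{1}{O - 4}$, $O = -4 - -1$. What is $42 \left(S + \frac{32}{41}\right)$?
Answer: $\frac{1098}{41} \approx 26.78$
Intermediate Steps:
$O = -3$ ($O = -4 + 1 = -3$)
$S = - \frac{1}{7}$ ($S = \frac{1}{-3 - 4} = \frac{1}{-7} = - \frac{1}{7} \approx -0.14286$)
$42 \left(S + \frac{32}{41}\right) = 42 \left(- \frac{1}{7} + \frac{32}{41}\right) = 42 \cdot \frac{183}{287} = \frac{1098}{41}$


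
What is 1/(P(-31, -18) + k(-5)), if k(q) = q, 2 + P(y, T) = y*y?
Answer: 1/954 ≈ 0.0010482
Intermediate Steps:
P(y, T) = -2 + y**2 (P(y, T) = -2 + y*y = -2 + y**2)
1/(P(-31, -18) + k(-5)) = 1/((-2 + (-31)**2) - 5) = 1/((-2 + 961) - 5) = 1/(959 - 5) = 1/954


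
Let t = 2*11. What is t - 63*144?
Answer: -9050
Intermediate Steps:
t = 22
t - 63*144 = 22 - 63*144 = 22 - 9072 = -9050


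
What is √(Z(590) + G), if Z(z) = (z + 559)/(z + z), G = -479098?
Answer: I*√166773674845/590 ≈ 692.17*I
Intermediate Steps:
Z(z) = (559 + z)/(2*z) (Z(z) = (559 + z)/((2*z)) = (559 + z)*(1/(2*z)) = (559 + z)/(2*z))
√(Z(590) + G) = √((½)*(559 + 590)/590 - 479098) = √((½)*(1/590)*1149 - 479098) = √(1149/1180 - 479098) = √(-565334491/1180) = I*√166773674845/590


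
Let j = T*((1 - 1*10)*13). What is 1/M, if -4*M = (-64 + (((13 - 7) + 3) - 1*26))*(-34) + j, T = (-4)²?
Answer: -2/441 ≈ -0.0045351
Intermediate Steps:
T = 16
j = -1872 (j = 16*((1 - 1*10)*13) = 16*((1 - 10)*13) = 16*(-9*13) = 16*(-117) = -1872)
M = -441/2 (M = -((-64 + (((13 - 7) + 3) - 1*26))*(-34) - 1872)/4 = -((-64 + ((6 + 3) - 26))*(-34) - 1872)/4 = -((-64 + (9 - 26))*(-34) - 1872)/4 = -((-64 - 17)*(-34) - 1872)/4 = -(-81*(-34) - 1872)/4 = -(2754 - 1872)/4 = -¼*882 = -441/2 ≈ -220.50)
1/M = 1/(-441/2) = -2/441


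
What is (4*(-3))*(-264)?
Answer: 3168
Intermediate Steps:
(4*(-3))*(-264) = -12*(-264) = 3168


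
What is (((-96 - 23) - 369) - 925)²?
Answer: 1996569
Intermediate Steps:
(((-96 - 23) - 369) - 925)² = ((-119 - 369) - 925)² = (-488 - 925)² = (-1413)² = 1996569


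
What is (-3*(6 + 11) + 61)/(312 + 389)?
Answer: 10/701 ≈ 0.014265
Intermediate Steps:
(-3*(6 + 11) + 61)/(312 + 389) = (-3*17 + 61)/701 = (-51 + 61)*(1/701) = 10*(1/701) = 10/701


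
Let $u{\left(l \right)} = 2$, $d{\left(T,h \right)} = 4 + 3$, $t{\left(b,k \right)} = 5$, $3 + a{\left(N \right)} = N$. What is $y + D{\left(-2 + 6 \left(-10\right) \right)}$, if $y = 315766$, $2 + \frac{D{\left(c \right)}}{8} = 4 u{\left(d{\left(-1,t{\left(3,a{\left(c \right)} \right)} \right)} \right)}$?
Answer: $315814$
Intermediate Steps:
$a{\left(N \right)} = -3 + N$
$d{\left(T,h \right)} = 7$
$D{\left(c \right)} = 48$ ($D{\left(c \right)} = -16 + 8 \cdot 4 \cdot 2 = -16 + 8 \cdot 8 = -16 + 64 = 48$)
$y + D{\left(-2 + 6 \left(-10\right) \right)} = 315766 + 48 = 315814$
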